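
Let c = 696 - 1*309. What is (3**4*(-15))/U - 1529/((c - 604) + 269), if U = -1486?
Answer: -1104457/38636 ≈ -28.586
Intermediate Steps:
c = 387 (c = 696 - 309 = 387)
(3**4*(-15))/U - 1529/((c - 604) + 269) = (3**4*(-15))/(-1486) - 1529/((387 - 604) + 269) = (81*(-15))*(-1/1486) - 1529/(-217 + 269) = -1215*(-1/1486) - 1529/52 = 1215/1486 - 1529*1/52 = 1215/1486 - 1529/52 = -1104457/38636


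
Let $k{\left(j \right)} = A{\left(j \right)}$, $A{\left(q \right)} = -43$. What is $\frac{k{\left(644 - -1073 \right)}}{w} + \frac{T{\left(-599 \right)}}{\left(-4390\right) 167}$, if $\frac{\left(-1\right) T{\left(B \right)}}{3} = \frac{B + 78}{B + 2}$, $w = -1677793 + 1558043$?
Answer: $\frac{316789158}{873533559125} \approx 0.00036265$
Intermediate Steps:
$w = -119750$
$k{\left(j \right)} = -43$
$T{\left(B \right)} = - \frac{3 \left(78 + B\right)}{2 + B}$ ($T{\left(B \right)} = - 3 \frac{B + 78}{B + 2} = - 3 \frac{78 + B}{2 + B} = - \frac{3 \left(78 + B\right)}{2 + B}$)
$\frac{k{\left(644 - -1073 \right)}}{w} + \frac{T{\left(-599 \right)}}{\left(-4390\right) 167} = - \frac{43}{-119750} + \frac{3 \frac{1}{2 - 599} \left(-78 - -599\right)}{\left(-4390\right) 167} = \left(-43\right) \left(- \frac{1}{119750}\right) + \frac{3 \frac{1}{-597} \left(-78 + 599\right)}{-733130} = \frac{43}{119750} + 3 \left(- \frac{1}{597}\right) 521 \left(- \frac{1}{733130}\right) = \frac{43}{119750} - - \frac{521}{145892870} = \frac{43}{119750} + \frac{521}{145892870} = \frac{316789158}{873533559125}$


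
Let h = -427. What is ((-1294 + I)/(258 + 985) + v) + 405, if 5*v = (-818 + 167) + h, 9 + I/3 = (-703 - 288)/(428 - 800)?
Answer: 145148939/770660 ≈ 188.34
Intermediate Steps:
I = -2357/124 (I = -27 + 3*((-703 - 288)/(428 - 800)) = -27 + 3*(-991/(-372)) = -27 + 3*(-991*(-1/372)) = -27 + 3*(991/372) = -27 + 991/124 = -2357/124 ≈ -19.008)
v = -1078/5 (v = ((-818 + 167) - 427)/5 = (-651 - 427)/5 = (⅕)*(-1078) = -1078/5 ≈ -215.60)
((-1294 + I)/(258 + 985) + v) + 405 = ((-1294 - 2357/124)/(258 + 985) - 1078/5) + 405 = (-162813/124/1243 - 1078/5) + 405 = (-162813/124*1/1243 - 1078/5) + 405 = (-162813/154132 - 1078/5) + 405 = -166968361/770660 + 405 = 145148939/770660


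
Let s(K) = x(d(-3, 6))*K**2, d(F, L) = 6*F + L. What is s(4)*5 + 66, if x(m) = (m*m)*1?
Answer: 11586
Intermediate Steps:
d(F, L) = L + 6*F
x(m) = m**2 (x(m) = m**2*1 = m**2)
s(K) = 144*K**2 (s(K) = (6 + 6*(-3))**2*K**2 = (6 - 18)**2*K**2 = (-12)**2*K**2 = 144*K**2)
s(4)*5 + 66 = (144*4**2)*5 + 66 = (144*16)*5 + 66 = 2304*5 + 66 = 11520 + 66 = 11586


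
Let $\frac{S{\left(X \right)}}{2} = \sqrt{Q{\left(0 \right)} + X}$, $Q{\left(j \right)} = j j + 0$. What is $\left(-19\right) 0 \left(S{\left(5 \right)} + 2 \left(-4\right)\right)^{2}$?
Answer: $0$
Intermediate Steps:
$Q{\left(j \right)} = j^{2}$ ($Q{\left(j \right)} = j^{2} + 0 = j^{2}$)
$S{\left(X \right)} = 2 \sqrt{X}$ ($S{\left(X \right)} = 2 \sqrt{0^{2} + X} = 2 \sqrt{0 + X} = 2 \sqrt{X}$)
$\left(-19\right) 0 \left(S{\left(5 \right)} + 2 \left(-4\right)\right)^{2} = \left(-19\right) 0 \left(2 \sqrt{5} + 2 \left(-4\right)\right)^{2} = 0 \left(2 \sqrt{5} - 8\right)^{2} = 0 \left(-8 + 2 \sqrt{5}\right)^{2} = 0$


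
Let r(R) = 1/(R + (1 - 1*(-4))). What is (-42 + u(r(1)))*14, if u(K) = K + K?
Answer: -1750/3 ≈ -583.33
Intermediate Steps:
r(R) = 1/(5 + R) (r(R) = 1/(R + (1 + 4)) = 1/(R + 5) = 1/(5 + R))
u(K) = 2*K
(-42 + u(r(1)))*14 = (-42 + 2/(5 + 1))*14 = (-42 + 2/6)*14 = (-42 + 2*(1/6))*14 = (-42 + 1/3)*14 = -125/3*14 = -1750/3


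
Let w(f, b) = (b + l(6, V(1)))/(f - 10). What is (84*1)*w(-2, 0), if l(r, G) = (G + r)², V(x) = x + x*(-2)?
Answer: -175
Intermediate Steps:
V(x) = -x (V(x) = x - 2*x = -x)
w(f, b) = (25 + b)/(-10 + f) (w(f, b) = (b + (-1*1 + 6)²)/(f - 10) = (b + (-1 + 6)²)/(-10 + f) = (b + 5²)/(-10 + f) = (b + 25)/(-10 + f) = (25 + b)/(-10 + f))
(84*1)*w(-2, 0) = (84*1)*((25 + 0)/(-10 - 2)) = 84*(25/(-12)) = 84*(-1/12*25) = 84*(-25/12) = -175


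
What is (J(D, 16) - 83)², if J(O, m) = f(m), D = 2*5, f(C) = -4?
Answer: 7569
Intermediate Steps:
D = 10
J(O, m) = -4
(J(D, 16) - 83)² = (-4 - 83)² = (-87)² = 7569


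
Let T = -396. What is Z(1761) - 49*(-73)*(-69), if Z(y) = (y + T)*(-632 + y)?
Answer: 1294272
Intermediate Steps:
Z(y) = (-632 + y)*(-396 + y) (Z(y) = (y - 396)*(-632 + y) = (-396 + y)*(-632 + y) = (-632 + y)*(-396 + y))
Z(1761) - 49*(-73)*(-69) = (250272 + 1761**2 - 1028*1761) - 49*(-73)*(-69) = (250272 + 3101121 - 1810308) - (-3577)*(-69) = 1541085 - 1*246813 = 1541085 - 246813 = 1294272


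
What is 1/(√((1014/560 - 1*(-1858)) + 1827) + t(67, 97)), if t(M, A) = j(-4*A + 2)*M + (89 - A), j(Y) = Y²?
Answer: 2795162720/27903337967816973 - 2*√72261490/27903337967816973 ≈ 1.0017e-7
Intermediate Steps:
t(M, A) = 89 - A + M*(2 - 4*A)² (t(M, A) = (-4*A + 2)²*M + (89 - A) = (2 - 4*A)²*M + (89 - A) = M*(2 - 4*A)² + (89 - A) = 89 - A + M*(2 - 4*A)²)
1/(√((1014/560 - 1*(-1858)) + 1827) + t(67, 97)) = 1/(√((1014/560 - 1*(-1858)) + 1827) + (89 - 1*97 + 4*67*(-1 + 2*97)²)) = 1/(√((1014*(1/560) + 1858) + 1827) + (89 - 97 + 4*67*(-1 + 194)²)) = 1/(√((507/280 + 1858) + 1827) + (89 - 97 + 4*67*193²)) = 1/(√(520747/280 + 1827) + (89 - 97 + 4*67*37249)) = 1/(√(1032307/280) + (89 - 97 + 9982732)) = 1/(√72261490/140 + 9982724) = 1/(9982724 + √72261490/140)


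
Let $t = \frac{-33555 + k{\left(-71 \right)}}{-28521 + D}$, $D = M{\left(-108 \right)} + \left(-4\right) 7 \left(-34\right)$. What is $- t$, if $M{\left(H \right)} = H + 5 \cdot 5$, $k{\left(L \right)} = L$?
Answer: $- \frac{16813}{13826} \approx -1.216$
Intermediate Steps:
$M{\left(H \right)} = 25 + H$ ($M{\left(H \right)} = H + 25 = 25 + H$)
$D = 869$ ($D = \left(25 - 108\right) + \left(-4\right) 7 \left(-34\right) = -83 - -952 = -83 + 952 = 869$)
$t = \frac{16813}{13826}$ ($t = \frac{-33555 - 71}{-28521 + 869} = - \frac{33626}{-27652} = \left(-33626\right) \left(- \frac{1}{27652}\right) = \frac{16813}{13826} \approx 1.216$)
$- t = \left(-1\right) \frac{16813}{13826} = - \frac{16813}{13826}$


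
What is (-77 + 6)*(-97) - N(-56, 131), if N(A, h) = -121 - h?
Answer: 7139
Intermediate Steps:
(-77 + 6)*(-97) - N(-56, 131) = (-77 + 6)*(-97) - (-121 - 1*131) = -71*(-97) - (-121 - 131) = 6887 - 1*(-252) = 6887 + 252 = 7139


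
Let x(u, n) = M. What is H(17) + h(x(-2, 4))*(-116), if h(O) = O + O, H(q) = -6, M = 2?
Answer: -470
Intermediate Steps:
x(u, n) = 2
h(O) = 2*O
H(17) + h(x(-2, 4))*(-116) = -6 + (2*2)*(-116) = -6 + 4*(-116) = -6 - 464 = -470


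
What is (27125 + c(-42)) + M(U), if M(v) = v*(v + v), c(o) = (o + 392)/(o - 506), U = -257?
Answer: 43626927/274 ≈ 1.5922e+5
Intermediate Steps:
c(o) = (392 + o)/(-506 + o)
M(v) = 2*v**2 (M(v) = v*(2*v) = 2*v**2)
(27125 + c(-42)) + M(U) = (27125 + (392 - 42)/(-506 - 42)) + 2*(-257)**2 = (27125 + 350/(-548)) + 2*66049 = (27125 - 1/548*350) + 132098 = (27125 - 175/274) + 132098 = 7432075/274 + 132098 = 43626927/274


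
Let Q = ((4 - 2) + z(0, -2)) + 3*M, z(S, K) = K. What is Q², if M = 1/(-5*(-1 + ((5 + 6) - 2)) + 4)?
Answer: 1/144 ≈ 0.0069444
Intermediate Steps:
M = -1/36 (M = 1/(-5*(-1 + (11 - 2)) + 4) = 1/(-5*(-1 + 9) + 4) = 1/(-5*8 + 4) = 1/(-40 + 4) = 1/(-36) = -1/36 ≈ -0.027778)
Q = -1/12 (Q = ((4 - 2) - 2) + 3*(-1/36) = (2 - 2) - 1/12 = 0 - 1/12 = -1/12 ≈ -0.083333)
Q² = (-1/12)² = 1/144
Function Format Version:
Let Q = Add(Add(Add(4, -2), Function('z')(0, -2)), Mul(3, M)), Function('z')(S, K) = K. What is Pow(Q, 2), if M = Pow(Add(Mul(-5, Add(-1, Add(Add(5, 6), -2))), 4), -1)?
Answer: Rational(1, 144) ≈ 0.0069444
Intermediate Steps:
M = Rational(-1, 36) (M = Pow(Add(Mul(-5, Add(-1, Add(11, -2))), 4), -1) = Pow(Add(Mul(-5, Add(-1, 9)), 4), -1) = Pow(Add(Mul(-5, 8), 4), -1) = Pow(Add(-40, 4), -1) = Pow(-36, -1) = Rational(-1, 36) ≈ -0.027778)
Q = Rational(-1, 12) (Q = Add(Add(Add(4, -2), -2), Mul(3, Rational(-1, 36))) = Add(Add(2, -2), Rational(-1, 12)) = Add(0, Rational(-1, 12)) = Rational(-1, 12) ≈ -0.083333)
Pow(Q, 2) = Pow(Rational(-1, 12), 2) = Rational(1, 144)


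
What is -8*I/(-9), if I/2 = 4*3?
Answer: 64/3 ≈ 21.333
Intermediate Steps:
I = 24 (I = 2*(4*3) = 2*12 = 24)
-8*I/(-9) = -8*24/(-9) = -192*(-1/9) = 64/3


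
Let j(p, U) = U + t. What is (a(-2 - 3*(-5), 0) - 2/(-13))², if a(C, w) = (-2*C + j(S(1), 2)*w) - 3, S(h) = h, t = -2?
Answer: 140625/169 ≈ 832.10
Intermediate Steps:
j(p, U) = -2 + U (j(p, U) = U - 2 = -2 + U)
a(C, w) = -3 - 2*C (a(C, w) = (-2*C + (-2 + 2)*w) - 3 = (-2*C + 0*w) - 3 = (-2*C + 0) - 3 = -2*C - 3 = -3 - 2*C)
(a(-2 - 3*(-5), 0) - 2/(-13))² = ((-3 - 2*(-2 - 3*(-5))) - 2/(-13))² = ((-3 - 2*(-2 + 15)) - 2*(-1/13))² = ((-3 - 2*13) + 2/13)² = ((-3 - 26) + 2/13)² = (-29 + 2/13)² = (-375/13)² = 140625/169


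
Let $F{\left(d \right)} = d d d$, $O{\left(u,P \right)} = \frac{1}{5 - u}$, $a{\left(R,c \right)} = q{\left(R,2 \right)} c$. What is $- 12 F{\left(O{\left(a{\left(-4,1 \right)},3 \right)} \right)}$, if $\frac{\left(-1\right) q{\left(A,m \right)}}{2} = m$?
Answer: $- \frac{4}{243} \approx -0.016461$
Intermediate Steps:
$q{\left(A,m \right)} = - 2 m$
$a{\left(R,c \right)} = - 4 c$ ($a{\left(R,c \right)} = \left(-2\right) 2 c = - 4 c$)
$F{\left(d \right)} = d^{3}$ ($F{\left(d \right)} = d^{2} d = d^{3}$)
$- 12 F{\left(O{\left(a{\left(-4,1 \right)},3 \right)} \right)} = - 12 \left(- \frac{1}{-5 - 4}\right)^{3} = - 12 \left(- \frac{1}{-9}\right)^{3} = - 12 \left(\left(-1\right) \left(- \frac{1}{9}\right)\right)^{3} = - \frac{12}{729} = \left(-12\right) \frac{1}{729} = - \frac{4}{243}$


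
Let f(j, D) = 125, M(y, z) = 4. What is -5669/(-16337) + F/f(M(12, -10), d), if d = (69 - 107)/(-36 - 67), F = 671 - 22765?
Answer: -360241053/2042125 ≈ -176.41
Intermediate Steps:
F = -22094
d = 38/103 (d = -38/(-103) = -38*(-1/103) = 38/103 ≈ 0.36893)
-5669/(-16337) + F/f(M(12, -10), d) = -5669/(-16337) - 22094/125 = -5669*(-1/16337) - 22094*1/125 = 5669/16337 - 22094/125 = -360241053/2042125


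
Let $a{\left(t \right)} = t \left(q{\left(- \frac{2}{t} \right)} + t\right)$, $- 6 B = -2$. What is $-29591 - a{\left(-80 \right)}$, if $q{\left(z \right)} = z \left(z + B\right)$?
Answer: $- \frac{2159417}{60} \approx -35990.0$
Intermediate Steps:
$B = \frac{1}{3}$ ($B = \left(- \frac{1}{6}\right) \left(-2\right) = \frac{1}{3} \approx 0.33333$)
$q{\left(z \right)} = z \left(\frac{1}{3} + z\right)$ ($q{\left(z \right)} = z \left(z + \frac{1}{3}\right) = z \left(\frac{1}{3} + z\right)$)
$a{\left(t \right)} = t \left(t - \frac{2 \left(\frac{1}{3} - \frac{2}{t}\right)}{t}\right)$ ($a{\left(t \right)} = t \left(- \frac{2}{t} \left(\frac{1}{3} - \frac{2}{t}\right) + t\right) = t \left(- \frac{2 \left(\frac{1}{3} - \frac{2}{t}\right)}{t} + t\right) = t \left(t - \frac{2 \left(\frac{1}{3} - \frac{2}{t}\right)}{t}\right)$)
$-29591 - a{\left(-80 \right)} = -29591 - \left(- \frac{2}{3} + \left(-80\right)^{2} + \frac{4}{-80}\right) = -29591 - \left(- \frac{2}{3} + 6400 + 4 \left(- \frac{1}{80}\right)\right) = -29591 - \left(- \frac{2}{3} + 6400 - \frac{1}{20}\right) = -29591 - \frac{383957}{60} = - \frac{2159417}{60}$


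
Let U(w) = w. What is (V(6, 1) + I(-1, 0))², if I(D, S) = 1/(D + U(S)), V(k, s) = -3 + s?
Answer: 9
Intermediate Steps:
I(D, S) = 1/(D + S)
(V(6, 1) + I(-1, 0))² = ((-3 + 1) + 1/(-1 + 0))² = (-2 + 1/(-1))² = (-2 - 1)² = (-3)² = 9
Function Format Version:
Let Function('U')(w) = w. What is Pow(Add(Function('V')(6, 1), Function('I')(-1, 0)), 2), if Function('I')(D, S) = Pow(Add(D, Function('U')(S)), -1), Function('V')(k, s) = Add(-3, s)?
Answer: 9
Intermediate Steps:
Function('I')(D, S) = Pow(Add(D, S), -1)
Pow(Add(Function('V')(6, 1), Function('I')(-1, 0)), 2) = Pow(Add(Add(-3, 1), Pow(Add(-1, 0), -1)), 2) = Pow(Add(-2, Pow(-1, -1)), 2) = Pow(Add(-2, -1), 2) = Pow(-3, 2) = 9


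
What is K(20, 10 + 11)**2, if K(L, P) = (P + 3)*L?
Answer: 230400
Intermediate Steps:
K(L, P) = L*(3 + P) (K(L, P) = (3 + P)*L = L*(3 + P))
K(20, 10 + 11)**2 = (20*(3 + (10 + 11)))**2 = (20*(3 + 21))**2 = (20*24)**2 = 480**2 = 230400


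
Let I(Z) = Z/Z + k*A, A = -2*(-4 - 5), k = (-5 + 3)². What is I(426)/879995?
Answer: 73/879995 ≈ 8.2955e-5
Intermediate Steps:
k = 4 (k = (-2)² = 4)
A = 18 (A = -2*(-9) = 18)
I(Z) = 73 (I(Z) = Z/Z + 4*18 = 1 + 72 = 73)
I(426)/879995 = 73/879995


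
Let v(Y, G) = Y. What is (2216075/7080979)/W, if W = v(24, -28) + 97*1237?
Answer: 2216075/849809532727 ≈ 2.6077e-6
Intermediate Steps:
W = 120013 (W = 24 + 97*1237 = 24 + 119989 = 120013)
(2216075/7080979)/W = (2216075/7080979)/120013 = (2216075*(1/7080979))*(1/120013) = (2216075/7080979)*(1/120013) = 2216075/849809532727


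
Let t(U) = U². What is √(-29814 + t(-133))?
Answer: 5*I*√485 ≈ 110.11*I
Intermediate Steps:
√(-29814 + t(-133)) = √(-29814 + (-133)²) = √(-29814 + 17689) = √(-12125) = 5*I*√485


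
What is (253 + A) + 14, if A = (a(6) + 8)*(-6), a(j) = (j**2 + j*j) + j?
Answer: -249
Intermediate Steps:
a(j) = j + 2*j**2 (a(j) = (j**2 + j**2) + j = 2*j**2 + j = j + 2*j**2)
A = -516 (A = (6*(1 + 2*6) + 8)*(-6) = (6*(1 + 12) + 8)*(-6) = (6*13 + 8)*(-6) = (78 + 8)*(-6) = 86*(-6) = -516)
(253 + A) + 14 = (253 - 516) + 14 = -263 + 14 = -249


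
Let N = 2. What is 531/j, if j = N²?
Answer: 531/4 ≈ 132.75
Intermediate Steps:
j = 4 (j = 2² = 4)
531/j = 531/4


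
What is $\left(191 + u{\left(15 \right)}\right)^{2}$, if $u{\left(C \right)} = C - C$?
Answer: $36481$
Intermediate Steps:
$u{\left(C \right)} = 0$
$\left(191 + u{\left(15 \right)}\right)^{2} = \left(191 + 0\right)^{2} = 191^{2} = 36481$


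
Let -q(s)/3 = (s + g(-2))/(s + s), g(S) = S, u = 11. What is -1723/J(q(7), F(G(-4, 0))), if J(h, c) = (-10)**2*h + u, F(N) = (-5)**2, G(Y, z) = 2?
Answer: 12061/673 ≈ 17.921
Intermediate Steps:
F(N) = 25
q(s) = -3*(-2 + s)/(2*s) (q(s) = -3*(s - 2)/(s + s) = -3*(-2 + s)/(2*s))
J(h, c) = 11 + 100*h (J(h, c) = (-10)**2*h + 11 = 100*h + 11 = 11 + 100*h)
-1723/J(q(7), F(G(-4, 0))) = -1723/(11 + 100*(-3/2 + 3/7)) = -1723/(11 + 100*(-15/14)) = -1723/(11 - 750/7) = -1723/(-673/7) = -1723*(-7/673) = 12061/673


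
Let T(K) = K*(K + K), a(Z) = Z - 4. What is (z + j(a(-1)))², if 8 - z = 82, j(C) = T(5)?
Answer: 576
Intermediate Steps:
a(Z) = -4 + Z
T(K) = 2*K² (T(K) = K*(2*K) = 2*K²)
j(C) = 50 (j(C) = 2*5² = 2*25 = 50)
z = -74 (z = 8 - 1*82 = 8 - 82 = -74)
(z + j(a(-1)))² = (-74 + 50)² = (-24)² = 576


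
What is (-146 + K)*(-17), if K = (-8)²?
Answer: 1394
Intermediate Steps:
K = 64
(-146 + K)*(-17) = (-146 + 64)*(-17) = -82*(-17) = 1394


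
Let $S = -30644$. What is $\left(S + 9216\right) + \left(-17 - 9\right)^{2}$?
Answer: $-20752$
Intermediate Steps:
$\left(S + 9216\right) + \left(-17 - 9\right)^{2} = \left(-30644 + 9216\right) + \left(-17 - 9\right)^{2} = -21428 + \left(-26\right)^{2} = -21428 + 676 = -20752$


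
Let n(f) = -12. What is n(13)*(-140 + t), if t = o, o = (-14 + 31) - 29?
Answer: 1824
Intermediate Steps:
o = -12 (o = 17 - 29 = -12)
t = -12
n(13)*(-140 + t) = -12*(-140 - 12) = -12*(-152) = 1824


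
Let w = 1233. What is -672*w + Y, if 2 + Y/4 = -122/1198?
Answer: -496322060/599 ≈ -8.2858e+5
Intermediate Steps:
Y = -5036/599 (Y = -8 + 4*(-122/1198) = -8 + 4*(-122*1/1198) = -8 + 4*(-61/599) = -8 - 244/599 = -5036/599 ≈ -8.4073)
-672*w + Y = -672*1233 - 5036/599 = -828576 - 5036/599 = -496322060/599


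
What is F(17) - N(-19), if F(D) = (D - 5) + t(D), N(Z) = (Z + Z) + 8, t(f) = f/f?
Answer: 43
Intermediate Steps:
t(f) = 1
N(Z) = 8 + 2*Z (N(Z) = 2*Z + 8 = 8 + 2*Z)
F(D) = -4 + D (F(D) = (D - 5) + 1 = (-5 + D) + 1 = -4 + D)
F(17) - N(-19) = (-4 + 17) - (8 + 2*(-19)) = 13 - (8 - 38) = 13 - 1*(-30) = 13 + 30 = 43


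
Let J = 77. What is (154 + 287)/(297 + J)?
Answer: 441/374 ≈ 1.1791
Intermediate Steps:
(154 + 287)/(297 + J) = (154 + 287)/(297 + 77) = 441/374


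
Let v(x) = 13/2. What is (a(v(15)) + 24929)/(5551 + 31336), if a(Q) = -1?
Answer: 24928/36887 ≈ 0.67579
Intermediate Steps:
v(x) = 13/2 (v(x) = 13*(1/2) = 13/2)
(a(v(15)) + 24929)/(5551 + 31336) = (-1 + 24929)/(5551 + 31336) = 24928/36887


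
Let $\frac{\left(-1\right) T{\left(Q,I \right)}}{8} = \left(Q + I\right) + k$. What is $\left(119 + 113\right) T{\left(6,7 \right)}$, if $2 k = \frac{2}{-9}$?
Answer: $- \frac{215296}{9} \approx -23922.0$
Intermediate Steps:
$k = - \frac{1}{9}$ ($k = \frac{2 \frac{1}{-9}}{2} = \frac{2 \left(- \frac{1}{9}\right)}{2} = \frac{1}{2} \left(- \frac{2}{9}\right) = - \frac{1}{9} \approx -0.11111$)
$T{\left(Q,I \right)} = \frac{8}{9} - 8 I - 8 Q$ ($T{\left(Q,I \right)} = - 8 \left(\left(Q + I\right) - \frac{1}{9}\right) = - 8 \left(\left(I + Q\right) - \frac{1}{9}\right) = - 8 \left(- \frac{1}{9} + I + Q\right) = \frac{8}{9} - 8 I - 8 Q$)
$\left(119 + 113\right) T{\left(6,7 \right)} = \left(119 + 113\right) \left(\frac{8}{9} - 56 - 48\right) = 232 \left(\frac{8}{9} - 56 - 48\right) = 232 \left(- \frac{928}{9}\right) = - \frac{215296}{9}$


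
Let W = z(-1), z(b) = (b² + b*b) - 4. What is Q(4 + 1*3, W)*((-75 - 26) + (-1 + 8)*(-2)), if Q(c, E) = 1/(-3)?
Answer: 115/3 ≈ 38.333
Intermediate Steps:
z(b) = -4 + 2*b² (z(b) = (b² + b²) - 4 = 2*b² - 4 = -4 + 2*b²)
W = -2 (W = -4 + 2*(-1)² = -4 + 2*1 = -4 + 2 = -2)
Q(c, E) = -⅓ (Q(c, E) = 1*(-⅓) = -⅓)
Q(4 + 1*3, W)*((-75 - 26) + (-1 + 8)*(-2)) = -((-75 - 26) + (-1 + 8)*(-2))/3 = -(-101 + 7*(-2))/3 = -(-101 - 14)/3 = -⅓*(-115) = 115/3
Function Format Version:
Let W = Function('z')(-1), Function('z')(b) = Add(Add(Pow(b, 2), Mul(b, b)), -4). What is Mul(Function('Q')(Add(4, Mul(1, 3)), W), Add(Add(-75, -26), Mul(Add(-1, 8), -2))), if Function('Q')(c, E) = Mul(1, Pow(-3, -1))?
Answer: Rational(115, 3) ≈ 38.333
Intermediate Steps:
Function('z')(b) = Add(-4, Mul(2, Pow(b, 2))) (Function('z')(b) = Add(Add(Pow(b, 2), Pow(b, 2)), -4) = Add(Mul(2, Pow(b, 2)), -4) = Add(-4, Mul(2, Pow(b, 2))))
W = -2 (W = Add(-4, Mul(2, Pow(-1, 2))) = Add(-4, Mul(2, 1)) = Add(-4, 2) = -2)
Function('Q')(c, E) = Rational(-1, 3) (Function('Q')(c, E) = Mul(1, Rational(-1, 3)) = Rational(-1, 3))
Mul(Function('Q')(Add(4, Mul(1, 3)), W), Add(Add(-75, -26), Mul(Add(-1, 8), -2))) = Mul(Rational(-1, 3), Add(Add(-75, -26), Mul(Add(-1, 8), -2))) = Mul(Rational(-1, 3), Add(-101, Mul(7, -2))) = Mul(Rational(-1, 3), Add(-101, -14)) = Mul(Rational(-1, 3), -115) = Rational(115, 3)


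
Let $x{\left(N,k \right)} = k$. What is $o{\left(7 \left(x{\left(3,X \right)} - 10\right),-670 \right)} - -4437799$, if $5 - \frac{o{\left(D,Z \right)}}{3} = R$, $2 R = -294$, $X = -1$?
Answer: $4438255$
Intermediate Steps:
$R = -147$ ($R = \frac{1}{2} \left(-294\right) = -147$)
$o{\left(D,Z \right)} = 456$ ($o{\left(D,Z \right)} = 15 - -441 = 15 + 441 = 456$)
$o{\left(7 \left(x{\left(3,X \right)} - 10\right),-670 \right)} - -4437799 = 456 - -4437799 = 456 + 4437799 = 4438255$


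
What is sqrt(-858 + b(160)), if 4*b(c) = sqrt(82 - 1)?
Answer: I*sqrt(3423)/2 ≈ 29.253*I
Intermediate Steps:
b(c) = 9/4 (b(c) = sqrt(82 - 1)/4 = sqrt(81)/4 = (1/4)*9 = 9/4)
sqrt(-858 + b(160)) = sqrt(-858 + 9/4) = sqrt(-3423/4) = I*sqrt(3423)/2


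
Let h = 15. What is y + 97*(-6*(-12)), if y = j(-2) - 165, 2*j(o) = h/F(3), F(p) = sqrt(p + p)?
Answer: 6819 + 5*sqrt(6)/4 ≈ 6822.1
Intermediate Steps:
F(p) = sqrt(2)*sqrt(p) (F(p) = sqrt(2*p) = sqrt(2)*sqrt(p))
j(o) = 5*sqrt(6)/4 (j(o) = (15/((sqrt(2)*sqrt(3))))/2 = (15/(sqrt(6)))/2 = (15*(sqrt(6)/6))/2 = (5*sqrt(6)/2)/2 = 5*sqrt(6)/4)
y = -165 + 5*sqrt(6)/4 (y = 5*sqrt(6)/4 - 165 = -165 + 5*sqrt(6)/4 ≈ -161.94)
y + 97*(-6*(-12)) = (-165 + 5*sqrt(6)/4) + 97*(-6*(-12)) = (-165 + 5*sqrt(6)/4) + 97*72 = (-165 + 5*sqrt(6)/4) + 6984 = 6819 + 5*sqrt(6)/4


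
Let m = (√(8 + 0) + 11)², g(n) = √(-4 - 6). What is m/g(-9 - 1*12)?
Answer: I*√10*(-129 - 44*√2)/10 ≈ -60.471*I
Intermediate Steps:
g(n) = I*√10 (g(n) = √(-10) = I*√10)
m = (11 + 2*√2)² (m = (√8 + 11)² = (2*√2 + 11)² = (11 + 2*√2)² ≈ 191.23)
m/g(-9 - 1*12) = (129 + 44*√2)/((I*√10)) = (129 + 44*√2)*(-I*√10/10) = -I*√10*(129 + 44*√2)/10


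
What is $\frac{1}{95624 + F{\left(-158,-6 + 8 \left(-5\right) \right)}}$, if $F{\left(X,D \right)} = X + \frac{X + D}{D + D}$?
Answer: $\frac{23}{2195769} \approx 1.0475 \cdot 10^{-5}$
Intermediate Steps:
$F{\left(X,D \right)} = X + \frac{D + X}{2 D}$
$\frac{1}{95624 + F{\left(-158,-6 + 8 \left(-5\right) \right)}} = \frac{1}{95624 + \left(\frac{1}{2} - 158 + \frac{1}{2} \left(-158\right) \frac{1}{-6 + 8 \left(-5\right)}\right)} = \frac{1}{95624 + \left(\frac{1}{2} - 158 + \frac{1}{2} \left(-158\right) \frac{1}{-6 - 40}\right)} = \frac{1}{95624 + \left(\frac{1}{2} - 158 + \frac{1}{2} \left(-158\right) \frac{1}{-46}\right)} = \frac{1}{95624 + \left(\frac{1}{2} - 158 + \frac{1}{2} \left(-158\right) \left(- \frac{1}{46}\right)\right)} = \frac{1}{95624 + \left(\frac{1}{2} - 158 + \frac{79}{46}\right)} = \frac{1}{95624 - \frac{3583}{23}} = \frac{1}{\frac{2195769}{23}} = \frac{23}{2195769}$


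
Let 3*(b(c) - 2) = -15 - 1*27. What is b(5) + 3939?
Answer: 3927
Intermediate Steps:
b(c) = -12 (b(c) = 2 + (-15 - 1*27)/3 = 2 + (-15 - 27)/3 = 2 + (⅓)*(-42) = 2 - 14 = -12)
b(5) + 3939 = -12 + 3939 = 3927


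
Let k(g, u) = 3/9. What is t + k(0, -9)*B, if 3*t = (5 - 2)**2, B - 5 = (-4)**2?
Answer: 10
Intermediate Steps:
k(g, u) = 1/3 (k(g, u) = 3*(1/9) = 1/3)
B = 21 (B = 5 + (-4)**2 = 5 + 16 = 21)
t = 3 (t = (5 - 2)**2/3 = (1/3)*3**2 = (1/3)*9 = 3)
t + k(0, -9)*B = 3 + (1/3)*21 = 3 + 7 = 10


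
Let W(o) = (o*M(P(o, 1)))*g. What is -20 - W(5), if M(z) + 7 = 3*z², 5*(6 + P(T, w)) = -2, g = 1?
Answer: -2997/5 ≈ -599.40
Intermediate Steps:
P(T, w) = -32/5 (P(T, w) = -6 + (⅕)*(-2) = -6 - ⅖ = -32/5)
M(z) = -7 + 3*z²
W(o) = 2897*o/25 (W(o) = (o*(-7 + 3*(-32/5)²))*1 = (o*(-7 + 3*(1024/25)))*1 = (o*(-7 + 3072/25))*1 = (o*(2897/25))*1 = (2897*o/25)*1 = 2897*o/25)
-20 - W(5) = -20 - 2897*5/25 = -20 - 1*2897/5 = -20 - 2897/5 = -2997/5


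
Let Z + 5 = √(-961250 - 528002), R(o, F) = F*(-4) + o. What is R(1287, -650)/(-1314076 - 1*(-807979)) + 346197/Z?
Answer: -881835135244/753718621869 - 692394*I*√372313/1489277 ≈ -1.17 - 283.68*I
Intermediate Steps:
R(o, F) = o - 4*F (R(o, F) = -4*F + o = o - 4*F)
Z = -5 + 2*I*√372313 (Z = -5 + √(-961250 - 528002) = -5 + √(-1489252) = -5 + 2*I*√372313 ≈ -5.0 + 1220.3*I)
R(1287, -650)/(-1314076 - 1*(-807979)) + 346197/Z = (1287 - 4*(-650))/(-1314076 - 1*(-807979)) + 346197/(-5 + 2*I*√372313) = (1287 + 2600)/(-1314076 + 807979) + 346197/(-5 + 2*I*√372313) = 3887/(-506097) + 346197/(-5 + 2*I*√372313) = 3887*(-1/506097) + 346197/(-5 + 2*I*√372313) = -3887/506097 + 346197/(-5 + 2*I*√372313)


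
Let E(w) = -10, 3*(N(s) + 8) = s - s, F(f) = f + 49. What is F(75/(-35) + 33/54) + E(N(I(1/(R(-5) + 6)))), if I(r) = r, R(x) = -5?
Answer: 4721/126 ≈ 37.468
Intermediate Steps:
F(f) = 49 + f
N(s) = -8 (N(s) = -8 + (s - s)/3 = -8 + (⅓)*0 = -8 + 0 = -8)
F(75/(-35) + 33/54) + E(N(I(1/(R(-5) + 6)))) = (49 + (75/(-35) + 33/54)) - 10 = (49 + (75*(-1/35) + 33*(1/54))) - 10 = (49 + (-15/7 + 11/18)) - 10 = (49 - 193/126) - 10 = 5981/126 - 10 = 4721/126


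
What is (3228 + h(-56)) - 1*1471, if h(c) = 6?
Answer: 1763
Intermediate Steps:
(3228 + h(-56)) - 1*1471 = (3228 + 6) - 1*1471 = 3234 - 1471 = 1763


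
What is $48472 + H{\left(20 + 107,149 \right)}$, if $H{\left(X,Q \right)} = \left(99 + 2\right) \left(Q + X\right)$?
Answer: $76348$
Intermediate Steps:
$H{\left(X,Q \right)} = 101 Q + 101 X$ ($H{\left(X,Q \right)} = 101 \left(Q + X\right) = 101 Q + 101 X$)
$48472 + H{\left(20 + 107,149 \right)} = 48472 + \left(101 \cdot 149 + 101 \left(20 + 107\right)\right) = 48472 + \left(15049 + 101 \cdot 127\right) = 48472 + \left(15049 + 12827\right) = 48472 + 27876 = 76348$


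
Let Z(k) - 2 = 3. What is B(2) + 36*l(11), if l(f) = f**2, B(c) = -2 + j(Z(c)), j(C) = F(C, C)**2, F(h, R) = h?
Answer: 4379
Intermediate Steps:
Z(k) = 5 (Z(k) = 2 + 3 = 5)
j(C) = C**2
B(c) = 23 (B(c) = -2 + 5**2 = -2 + 25 = 23)
B(2) + 36*l(11) = 23 + 36*11**2 = 23 + 36*121 = 23 + 4356 = 4379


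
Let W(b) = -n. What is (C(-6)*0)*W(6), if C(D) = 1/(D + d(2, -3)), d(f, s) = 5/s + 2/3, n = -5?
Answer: 0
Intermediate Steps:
d(f, s) = 2/3 + 5/s (d(f, s) = 5/s + 2*(1/3) = 5/s + 2/3 = 2/3 + 5/s)
C(D) = 1/(-1 + D) (C(D) = 1/(D + (2/3 + 5/(-3))) = 1/(D + (2/3 + 5*(-1/3))) = 1/(D + (2/3 - 5/3)) = 1/(D - 1) = 1/(-1 + D))
W(b) = 5 (W(b) = -1*(-5) = 5)
(C(-6)*0)*W(6) = (0/(-1 - 6))*5 = (0/(-7))*5 = -1/7*0*5 = 0*5 = 0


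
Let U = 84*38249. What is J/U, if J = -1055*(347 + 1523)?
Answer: -986425/1606458 ≈ -0.61404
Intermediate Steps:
U = 3212916
J = -1972850 (J = -1055*1870 = -1972850)
J/U = -1972850/3212916 = -1972850*1/3212916 = -986425/1606458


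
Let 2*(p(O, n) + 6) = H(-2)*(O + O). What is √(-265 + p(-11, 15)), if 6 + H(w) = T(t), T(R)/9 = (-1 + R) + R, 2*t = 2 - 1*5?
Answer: √191 ≈ 13.820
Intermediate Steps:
t = -3/2 (t = (2 - 1*5)/2 = (2 - 5)/2 = (½)*(-3) = -3/2 ≈ -1.5000)
T(R) = -9 + 18*R (T(R) = 9*((-1 + R) + R) = 9*(-1 + 2*R) = -9 + 18*R)
H(w) = -42 (H(w) = -6 + (-9 + 18*(-3/2)) = -6 + (-9 - 27) = -6 - 36 = -42)
p(O, n) = -6 - 42*O (p(O, n) = -6 + (-42*(O + O))/2 = -6 + (-84*O)/2 = -6 - 42*O)
√(-265 + p(-11, 15)) = √(-265 + (-6 - 42*(-11))) = √(-265 + (-6 + 462)) = √(-265 + 456) = √191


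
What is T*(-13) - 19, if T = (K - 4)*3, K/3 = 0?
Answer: 137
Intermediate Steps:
K = 0 (K = 3*0 = 0)
T = -12 (T = (0 - 4)*3 = -4*3 = -12)
T*(-13) - 19 = -12*(-13) - 19 = 156 - 19 = 137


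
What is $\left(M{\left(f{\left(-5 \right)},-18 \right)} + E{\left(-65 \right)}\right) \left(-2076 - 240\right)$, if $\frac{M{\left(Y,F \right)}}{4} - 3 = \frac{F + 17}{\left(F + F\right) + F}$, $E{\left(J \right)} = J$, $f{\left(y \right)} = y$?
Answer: $\frac{1103188}{9} \approx 1.2258 \cdot 10^{5}$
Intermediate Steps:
$M{\left(Y,F \right)} = 12 + \frac{4 \left(17 + F\right)}{3 F}$ ($M{\left(Y,F \right)} = 12 + 4 \frac{F + 17}{\left(F + F\right) + F} = 12 + 4 \frac{17 + F}{2 F + F} = 12 + 4 \frac{17 + F}{3 F} = 12 + \frac{4 \left(17 + F\right)}{3 F}$)
$\left(M{\left(f{\left(-5 \right)},-18 \right)} + E{\left(-65 \right)}\right) \left(-2076 - 240\right) = \left(\frac{4 \left(17 + 10 \left(-18\right)\right)}{3 \left(-18\right)} - 65\right) \left(-2076 - 240\right) = \left(\frac{4}{3} \left(- \frac{1}{18}\right) \left(17 - 180\right) - 65\right) \left(-2316\right) = \left(\frac{4}{3} \left(- \frac{1}{18}\right) \left(-163\right) - 65\right) \left(-2316\right) = \left(\frac{326}{27} - 65\right) \left(-2316\right) = \left(- \frac{1429}{27}\right) \left(-2316\right) = \frac{1103188}{9}$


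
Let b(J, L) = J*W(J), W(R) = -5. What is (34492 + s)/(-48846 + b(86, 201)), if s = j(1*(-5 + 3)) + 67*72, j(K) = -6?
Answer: -19655/24638 ≈ -0.79775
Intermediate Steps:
s = 4818 (s = -6 + 67*72 = -6 + 4824 = 4818)
b(J, L) = -5*J (b(J, L) = J*(-5) = -5*J)
(34492 + s)/(-48846 + b(86, 201)) = (34492 + 4818)/(-48846 - 5*86) = 39310/(-48846 - 430) = 39310/(-49276) = 39310*(-1/49276) = -19655/24638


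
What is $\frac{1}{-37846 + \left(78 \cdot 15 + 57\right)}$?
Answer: $- \frac{1}{36619} \approx -2.7308 \cdot 10^{-5}$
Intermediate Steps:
$\frac{1}{-37846 + \left(78 \cdot 15 + 57\right)} = \frac{1}{-37846 + \left(1170 + 57\right)} = \frac{1}{-37846 + 1227} = \frac{1}{-36619} = - \frac{1}{36619}$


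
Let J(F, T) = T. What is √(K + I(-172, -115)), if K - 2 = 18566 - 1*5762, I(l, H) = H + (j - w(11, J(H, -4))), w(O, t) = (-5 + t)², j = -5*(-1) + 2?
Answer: √12617 ≈ 112.33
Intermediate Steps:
j = 7 (j = 5 + 2 = 7)
I(l, H) = -74 + H (I(l, H) = H + (7 - (-5 - 4)²) = H + (7 - 1*(-9)²) = H + (7 - 1*81) = H + (7 - 81) = H - 74 = -74 + H)
K = 12806 (K = 2 + (18566 - 1*5762) = 2 + (18566 - 5762) = 2 + 12804 = 12806)
√(K + I(-172, -115)) = √(12806 + (-74 - 115)) = √(12806 - 189) = √12617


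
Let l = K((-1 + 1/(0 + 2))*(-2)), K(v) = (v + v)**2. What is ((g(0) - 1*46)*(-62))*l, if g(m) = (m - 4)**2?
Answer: 7440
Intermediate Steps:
K(v) = 4*v**2 (K(v) = (2*v)**2 = 4*v**2)
g(m) = (-4 + m)**2
l = 4 (l = 4*((-1 + 1/(0 + 2))*(-2))**2 = 4*((-1 + 1/2)*(-2))**2 = 4*(-1/2*(-2))**2 = 4*1**2 = 4*1 = 4)
((g(0) - 1*46)*(-62))*l = (((-4 + 0)**2 - 1*46)*(-62))*4 = (((-4)**2 - 46)*(-62))*4 = ((16 - 46)*(-62))*4 = -30*(-62)*4 = 1860*4 = 7440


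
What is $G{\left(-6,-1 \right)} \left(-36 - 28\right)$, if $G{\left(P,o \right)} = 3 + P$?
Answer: $192$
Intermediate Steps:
$G{\left(-6,-1 \right)} \left(-36 - 28\right) = \left(3 - 6\right) \left(-36 - 28\right) = \left(-3\right) \left(-64\right) = 192$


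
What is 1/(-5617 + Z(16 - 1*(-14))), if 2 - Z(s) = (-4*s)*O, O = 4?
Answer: -1/5135 ≈ -0.00019474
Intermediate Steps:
Z(s) = 2 + 16*s (Z(s) = 2 - (-4*s)*4 = 2 - (-16)*s = 2 + 16*s)
1/(-5617 + Z(16 - 1*(-14))) = 1/(-5617 + (2 + 16*(16 - 1*(-14)))) = 1/(-5617 + (2 + 16*(16 + 14))) = 1/(-5617 + (2 + 16*30)) = 1/(-5617 + (2 + 480)) = 1/(-5617 + 482) = 1/(-5135) = -1/5135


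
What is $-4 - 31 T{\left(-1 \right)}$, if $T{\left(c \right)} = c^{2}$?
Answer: $-35$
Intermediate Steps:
$-4 - 31 T{\left(-1 \right)} = -4 - 31 \left(-1\right)^{2} = -4 - 31 = -35$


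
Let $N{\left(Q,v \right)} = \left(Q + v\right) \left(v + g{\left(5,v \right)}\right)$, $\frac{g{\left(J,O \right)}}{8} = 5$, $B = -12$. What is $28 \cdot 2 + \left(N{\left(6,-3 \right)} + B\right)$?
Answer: $155$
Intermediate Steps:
$g{\left(J,O \right)} = 40$ ($g{\left(J,O \right)} = 8 \cdot 5 = 40$)
$N{\left(Q,v \right)} = \left(40 + v\right) \left(Q + v\right)$ ($N{\left(Q,v \right)} = \left(Q + v\right) \left(v + 40\right) = \left(Q + v\right) \left(40 + v\right) = \left(40 + v\right) \left(Q + v\right)$)
$28 \cdot 2 + \left(N{\left(6,-3 \right)} + B\right) = 28 \cdot 2 + \left(\left(\left(-3\right)^{2} + 40 \cdot 6 + 40 \left(-3\right) + 6 \left(-3\right)\right) - 12\right) = 56 + \left(\left(9 + 240 - 120 - 18\right) - 12\right) = 56 + \left(111 - 12\right) = 56 + 99 = 155$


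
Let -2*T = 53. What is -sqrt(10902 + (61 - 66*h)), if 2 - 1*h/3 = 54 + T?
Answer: -2*sqrt(4003) ≈ -126.54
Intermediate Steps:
T = -53/2 (T = -1/2*53 = -53/2 ≈ -26.500)
h = -153/2 (h = 6 - 3*(54 - 53/2) = 6 - 3*55/2 = 6 - 165/2 = -153/2 ≈ -76.500)
-sqrt(10902 + (61 - 66*h)) = -sqrt(10902 + (61 - 66*(-153/2))) = -sqrt(10902 + (61 + 5049)) = -sqrt(10902 + 5110) = -sqrt(16012) = -2*sqrt(4003)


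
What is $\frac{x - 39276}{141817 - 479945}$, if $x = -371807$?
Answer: $\frac{411083}{338128} \approx 1.2158$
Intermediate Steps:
$\frac{x - 39276}{141817 - 479945} = \frac{-371807 - 39276}{141817 - 479945} = - \frac{411083}{-338128} = \left(-411083\right) \left(- \frac{1}{338128}\right) = \frac{411083}{338128}$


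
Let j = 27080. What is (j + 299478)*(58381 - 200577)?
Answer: -46435241368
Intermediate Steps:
(j + 299478)*(58381 - 200577) = (27080 + 299478)*(58381 - 200577) = 326558*(-142196) = -46435241368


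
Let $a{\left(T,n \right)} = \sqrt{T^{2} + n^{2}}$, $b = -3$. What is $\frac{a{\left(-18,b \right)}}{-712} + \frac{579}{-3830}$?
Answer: $- \frac{579}{3830} - \frac{3 \sqrt{37}}{712} \approx -0.1768$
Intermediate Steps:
$\frac{a{\left(-18,b \right)}}{-712} + \frac{579}{-3830} = \frac{\sqrt{\left(-18\right)^{2} + \left(-3\right)^{2}}}{-712} + \frac{579}{-3830} = \sqrt{324 + 9} \left(- \frac{1}{712}\right) + 579 \left(- \frac{1}{3830}\right) = \sqrt{333} \left(- \frac{1}{712}\right) - \frac{579}{3830} = 3 \sqrt{37} \left(- \frac{1}{712}\right) - \frac{579}{3830} = - \frac{3 \sqrt{37}}{712} - \frac{579}{3830} = - \frac{579}{3830} - \frac{3 \sqrt{37}}{712}$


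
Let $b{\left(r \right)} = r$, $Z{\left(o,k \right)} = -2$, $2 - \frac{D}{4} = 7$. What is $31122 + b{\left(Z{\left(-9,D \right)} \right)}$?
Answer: $31120$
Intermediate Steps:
$D = -20$ ($D = 8 - 28 = -20$)
$31122 + b{\left(Z{\left(-9,D \right)} \right)} = 31122 - 2 = 31120$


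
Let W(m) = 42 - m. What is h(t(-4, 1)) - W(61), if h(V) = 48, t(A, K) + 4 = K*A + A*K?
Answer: 67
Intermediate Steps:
t(A, K) = -4 + 2*A*K (t(A, K) = -4 + (K*A + A*K) = -4 + (A*K + A*K) = -4 + 2*A*K)
h(t(-4, 1)) - W(61) = 48 - (42 - 1*61) = 48 - (42 - 61) = 48 - 1*(-19) = 48 + 19 = 67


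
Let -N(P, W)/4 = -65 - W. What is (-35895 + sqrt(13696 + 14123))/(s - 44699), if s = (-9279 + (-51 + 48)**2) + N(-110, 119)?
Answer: 35895/53233 - 3*sqrt(3091)/53233 ≈ 0.67117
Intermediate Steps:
N(P, W) = 260 + 4*W (N(P, W) = -4*(-65 - W) = 260 + 4*W)
s = -8534 (s = (-9279 + (-51 + 48)**2) + (260 + 4*119) = (-9279 + (-3)**2) + (260 + 476) = (-9279 + 9) + 736 = -9270 + 736 = -8534)
(-35895 + sqrt(13696 + 14123))/(s - 44699) = (-35895 + sqrt(13696 + 14123))/(-8534 - 44699) = (-35895 + sqrt(27819))/(-53233) = (-35895 + 3*sqrt(3091))*(-1/53233) = 35895/53233 - 3*sqrt(3091)/53233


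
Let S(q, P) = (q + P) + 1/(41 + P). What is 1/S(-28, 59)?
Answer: 100/3101 ≈ 0.032248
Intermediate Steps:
S(q, P) = P + q + 1/(41 + P) (S(q, P) = (P + q) + 1/(41 + P) = P + q + 1/(41 + P))
1/S(-28, 59) = 1/((1 + 59**2 + 41*59 + 41*(-28) + 59*(-28))/(41 + 59)) = 1/((1 + 3481 + 2419 - 1148 - 1652)/100) = 1/((1/100)*3101) = 1/(3101/100) = 100/3101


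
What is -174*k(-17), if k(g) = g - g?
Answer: 0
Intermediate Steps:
k(g) = 0
-174*k(-17) = -174*0 = 0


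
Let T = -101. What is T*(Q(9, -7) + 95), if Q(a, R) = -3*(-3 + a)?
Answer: -7777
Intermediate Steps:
Q(a, R) = 9 - 3*a
T*(Q(9, -7) + 95) = -101*((9 - 3*9) + 95) = -101*((9 - 27) + 95) = -101*(-18 + 95) = -101*77 = -7777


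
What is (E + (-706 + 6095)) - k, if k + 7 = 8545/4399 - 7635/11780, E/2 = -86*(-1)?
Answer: 57693582245/10364044 ≈ 5566.7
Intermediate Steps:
E = 172 (E = 2*(-86*(-1)) = 2*86 = 172)
k = -59133561/10364044 (k = -7 + (8545/4399 - 7635/11780) = -7 + (8545*(1/4399) - 7635*1/11780) = -7 + (8545/4399 - 1527/2356) = -7 + 13414747/10364044 = -59133561/10364044 ≈ -5.7056)
(E + (-706 + 6095)) - k = (172 + (-706 + 6095)) - 1*(-59133561/10364044) = (172 + 5389) + 59133561/10364044 = 5561 + 59133561/10364044 = 57693582245/10364044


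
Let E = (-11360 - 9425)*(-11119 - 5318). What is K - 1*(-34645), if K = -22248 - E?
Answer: -341630648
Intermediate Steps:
E = 341643045 (E = -20785*(-16437) = 341643045)
K = -341665293 (K = -22248 - 1*341643045 = -22248 - 341643045 = -341665293)
K - 1*(-34645) = -341665293 - 1*(-34645) = -341665293 + 34645 = -341630648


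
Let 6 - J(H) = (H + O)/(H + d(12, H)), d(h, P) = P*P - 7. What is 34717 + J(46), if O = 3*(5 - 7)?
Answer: 14965605/431 ≈ 34723.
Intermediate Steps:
d(h, P) = -7 + P² (d(h, P) = P² - 7 = -7 + P²)
O = -6 (O = 3*(-2) = -6)
J(H) = 6 - (-6 + H)/(-7 + H + H²) (J(H) = 6 - (H - 6)/(H + (-7 + H²)) = 6 - (-6 + H)/(-7 + H + H²))
34717 + J(46) = 34717 + (-36 + 5*46 + 6*46²)/(-7 + 46 + 46²) = 34717 + (-36 + 230 + 6*2116)/(-7 + 46 + 2116) = 34717 + (-36 + 230 + 12696)/2155 = 34717 + (1/2155)*12890 = 34717 + 2578/431 = 14965605/431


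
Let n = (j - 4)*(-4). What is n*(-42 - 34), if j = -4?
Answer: -2432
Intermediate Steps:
n = 32 (n = (-4 - 4)*(-4) = -8*(-4) = 32)
n*(-42 - 34) = 32*(-42 - 34) = 32*(-76) = -2432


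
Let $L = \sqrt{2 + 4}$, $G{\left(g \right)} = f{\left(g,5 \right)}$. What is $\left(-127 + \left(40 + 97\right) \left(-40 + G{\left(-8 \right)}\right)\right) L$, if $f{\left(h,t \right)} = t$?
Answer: $- 4922 \sqrt{6} \approx -12056.0$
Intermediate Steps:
$G{\left(g \right)} = 5$
$L = \sqrt{6} \approx 2.4495$
$\left(-127 + \left(40 + 97\right) \left(-40 + G{\left(-8 \right)}\right)\right) L = \left(-127 + \left(40 + 97\right) \left(-40 + 5\right)\right) \sqrt{6} = \left(-127 + 137 \left(-35\right)\right) \sqrt{6} = \left(-127 - 4795\right) \sqrt{6} = - 4922 \sqrt{6}$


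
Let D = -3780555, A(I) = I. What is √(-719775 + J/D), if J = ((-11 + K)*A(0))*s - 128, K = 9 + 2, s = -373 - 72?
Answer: I*√10287453363169783335/3780555 ≈ 848.4*I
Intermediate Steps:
s = -445
K = 11
J = -128 (J = ((-11 + 11)*0)*(-445) - 128 = (0*0)*(-445) - 128 = 0*(-445) - 128 = 0 - 128 = -128)
√(-719775 + J/D) = √(-719775 - 128/(-3780555)) = √(-719775 - 128*(-1/3780555)) = √(-719775 + 128/3780555) = √(-2721148974997/3780555) = I*√10287453363169783335/3780555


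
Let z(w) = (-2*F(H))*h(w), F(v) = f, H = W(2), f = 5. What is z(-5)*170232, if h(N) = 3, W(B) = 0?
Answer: -5106960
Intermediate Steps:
H = 0
F(v) = 5
z(w) = -30 (z(w) = -2*5*3 = -10*3 = -30)
z(-5)*170232 = -30*170232 = -5106960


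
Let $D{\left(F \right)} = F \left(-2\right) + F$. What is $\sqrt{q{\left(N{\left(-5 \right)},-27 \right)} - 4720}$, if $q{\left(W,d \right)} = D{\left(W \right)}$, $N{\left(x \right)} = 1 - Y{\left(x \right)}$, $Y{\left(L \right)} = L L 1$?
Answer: $2 i \sqrt{1174} \approx 68.527 i$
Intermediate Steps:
$Y{\left(L \right)} = L^{2}$ ($Y{\left(L \right)} = L^{2} \cdot 1 = L^{2}$)
$D{\left(F \right)} = - F$ ($D{\left(F \right)} = - 2 F + F = - F$)
$N{\left(x \right)} = 1 - x^{2}$
$q{\left(W,d \right)} = - W$
$\sqrt{q{\left(N{\left(-5 \right)},-27 \right)} - 4720} = \sqrt{- (1 - \left(-5\right)^{2}) - 4720} = \sqrt{- (1 - 25) - 4720} = \sqrt{\left(-1\right) \left(-24\right) - 4720} = \sqrt{24 - 4720} = \sqrt{-4696} = 2 i \sqrt{1174}$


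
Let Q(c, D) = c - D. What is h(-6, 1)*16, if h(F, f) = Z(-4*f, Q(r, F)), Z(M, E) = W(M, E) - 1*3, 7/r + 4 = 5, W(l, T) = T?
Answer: 160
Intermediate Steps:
r = 7 (r = 7/(-4 + 5) = 7/1 = 7*1 = 7)
Z(M, E) = -3 + E (Z(M, E) = E - 1*3 = E - 3 = -3 + E)
h(F, f) = 4 - F (h(F, f) = -3 + (7 - F) = 4 - F)
h(-6, 1)*16 = (4 - 1*(-6))*16 = (4 + 6)*16 = 10*16 = 160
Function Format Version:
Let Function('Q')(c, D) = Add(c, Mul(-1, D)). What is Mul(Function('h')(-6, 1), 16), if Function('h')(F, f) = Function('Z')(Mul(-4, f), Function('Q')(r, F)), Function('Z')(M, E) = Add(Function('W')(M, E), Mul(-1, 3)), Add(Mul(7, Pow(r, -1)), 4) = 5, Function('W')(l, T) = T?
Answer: 160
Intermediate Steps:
r = 7 (r = Mul(7, Pow(Add(-4, 5), -1)) = Mul(7, Pow(1, -1)) = Mul(7, 1) = 7)
Function('Z')(M, E) = Add(-3, E) (Function('Z')(M, E) = Add(E, Mul(-1, 3)) = Add(E, -3) = Add(-3, E))
Function('h')(F, f) = Add(4, Mul(-1, F)) (Function('h')(F, f) = Add(-3, Add(7, Mul(-1, F))) = Add(4, Mul(-1, F)))
Mul(Function('h')(-6, 1), 16) = Mul(Add(4, Mul(-1, -6)), 16) = Mul(Add(4, 6), 16) = Mul(10, 16) = 160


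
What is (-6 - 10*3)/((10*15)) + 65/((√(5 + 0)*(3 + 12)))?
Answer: -6/25 + 13*√5/15 ≈ 1.6979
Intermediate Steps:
(-6 - 10*3)/((10*15)) + 65/((√(5 + 0)*(3 + 12))) = (-6 - 30)/150 + 65/((√5*15)) = -36*1/150 + 65/((15*√5)) = -6/25 + 65*(√5/75) = -6/25 + 13*√5/15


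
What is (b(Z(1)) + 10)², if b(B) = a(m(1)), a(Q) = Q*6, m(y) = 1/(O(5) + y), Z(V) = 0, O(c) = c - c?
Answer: 256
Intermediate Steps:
O(c) = 0
m(y) = 1/y (m(y) = 1/(0 + y) = 1/y)
a(Q) = 6*Q
b(B) = 6 (b(B) = 6/1 = 6*1 = 6)
(b(Z(1)) + 10)² = (6 + 10)² = 16² = 256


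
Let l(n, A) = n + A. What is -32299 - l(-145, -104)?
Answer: -32050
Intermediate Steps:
l(n, A) = A + n
-32299 - l(-145, -104) = -32299 - (-104 - 145) = -32299 - 1*(-249) = -32299 + 249 = -32050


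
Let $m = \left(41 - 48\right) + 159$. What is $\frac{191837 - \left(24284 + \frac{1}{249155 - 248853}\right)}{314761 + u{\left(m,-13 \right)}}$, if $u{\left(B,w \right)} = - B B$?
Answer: $\frac{50601005}{88080414} \approx 0.57449$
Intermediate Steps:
$m = 152$ ($m = -7 + 159 = 152$)
$u{\left(B,w \right)} = - B^{2}$
$\frac{191837 - \left(24284 + \frac{1}{249155 - 248853}\right)}{314761 + u{\left(m,-13 \right)}} = \frac{191837 - \left(24284 + \frac{1}{249155 - 248853}\right)}{314761 - 152^{2}} = \frac{191837 - \frac{7333769}{302}}{314761 - 23104} = \frac{191837 - \frac{7333769}{302}}{291657} = \left(191837 - \frac{7333769}{302}\right) \frac{1}{291657} = \frac{50601005}{302} \cdot \frac{1}{291657} = \frac{50601005}{88080414}$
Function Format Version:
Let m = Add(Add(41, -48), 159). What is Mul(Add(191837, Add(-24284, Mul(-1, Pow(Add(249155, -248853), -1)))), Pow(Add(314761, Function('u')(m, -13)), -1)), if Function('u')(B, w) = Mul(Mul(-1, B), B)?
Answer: Rational(50601005, 88080414) ≈ 0.57449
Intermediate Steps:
m = 152 (m = Add(-7, 159) = 152)
Function('u')(B, w) = Mul(-1, Pow(B, 2))
Mul(Add(191837, Add(-24284, Mul(-1, Pow(Add(249155, -248853), -1)))), Pow(Add(314761, Function('u')(m, -13)), -1)) = Mul(Add(191837, Add(-24284, Mul(-1, Pow(Add(249155, -248853), -1)))), Pow(Add(314761, Mul(-1, Pow(152, 2))), -1)) = Mul(Add(191837, Add(-24284, Mul(-1, Pow(302, -1)))), Pow(Add(314761, Mul(-1, 23104)), -1)) = Mul(Add(191837, Add(-24284, Mul(-1, Rational(1, 302)))), Pow(Add(314761, -23104), -1)) = Mul(Add(191837, Add(-24284, Rational(-1, 302))), Pow(291657, -1)) = Mul(Add(191837, Rational(-7333769, 302)), Rational(1, 291657)) = Mul(Rational(50601005, 302), Rational(1, 291657)) = Rational(50601005, 88080414)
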